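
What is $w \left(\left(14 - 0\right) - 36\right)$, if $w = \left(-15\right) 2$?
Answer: $660$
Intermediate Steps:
$w = -30$
$w \left(\left(14 - 0\right) - 36\right) = - 30 \left(\left(14 - 0\right) - 36\right) = - 30 \left(\left(14 + 0\right) - 36\right) = - 30 \left(14 - 36\right) = \left(-30\right) \left(-22\right) = 660$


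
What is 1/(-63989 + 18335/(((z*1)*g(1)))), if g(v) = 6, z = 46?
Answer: -276/17642629 ≈ -1.5644e-5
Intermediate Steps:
1/(-63989 + 18335/(((z*1)*g(1)))) = 1/(-63989 + 18335/(((46*1)*6))) = 1/(-63989 + 18335/((46*6))) = 1/(-63989 + 18335/276) = 1/(-17642629/276) = -276/17642629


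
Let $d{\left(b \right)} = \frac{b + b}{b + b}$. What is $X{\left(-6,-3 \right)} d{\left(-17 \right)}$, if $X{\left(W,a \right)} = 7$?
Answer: $7$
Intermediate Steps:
$d{\left(b \right)} = 1$ ($d{\left(b \right)} = \frac{2 b}{2 b} = 2 b \frac{1}{2 b} = 1$)
$X{\left(-6,-3 \right)} d{\left(-17 \right)} = 7 \cdot 1 = 7$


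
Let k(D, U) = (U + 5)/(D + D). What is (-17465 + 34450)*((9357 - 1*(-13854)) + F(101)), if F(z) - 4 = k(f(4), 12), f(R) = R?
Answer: 3154742945/8 ≈ 3.9434e+8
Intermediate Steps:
k(D, U) = (5 + U)/(2*D) (k(D, U) = (5 + U)/((2*D)) = (5 + U)*(1/(2*D)) = (5 + U)/(2*D))
F(z) = 49/8 (F(z) = 4 + (1/2)*(5 + 12)/4 = 4 + (1/2)*(1/4)*17 = 4 + 17/8 = 49/8)
(-17465 + 34450)*((9357 - 1*(-13854)) + F(101)) = (-17465 + 34450)*((9357 - 1*(-13854)) + 49/8) = 16985*((9357 + 13854) + 49/8) = 16985*(23211 + 49/8) = 16985*(185737/8) = 3154742945/8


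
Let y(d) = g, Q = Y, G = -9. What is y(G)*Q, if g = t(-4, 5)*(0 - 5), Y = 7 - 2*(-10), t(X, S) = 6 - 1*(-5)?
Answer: -1485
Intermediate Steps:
t(X, S) = 11 (t(X, S) = 6 + 5 = 11)
Y = 27 (Y = 7 + 20 = 27)
Q = 27
g = -55 (g = 11*(0 - 5) = 11*(-5) = -55)
y(d) = -55
y(G)*Q = -55*27 = -1485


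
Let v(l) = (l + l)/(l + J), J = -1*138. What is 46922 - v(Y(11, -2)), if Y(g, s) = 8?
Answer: 3049938/65 ≈ 46922.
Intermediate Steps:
J = -138
v(l) = 2*l/(-138 + l) (v(l) = (l + l)/(l - 138) = (2*l)/(-138 + l) = 2*l/(-138 + l))
46922 - v(Y(11, -2)) = 46922 - 2*8/(-138 + 8) = 46922 - 2*8/(-130) = 46922 - 2*8*(-1)/130 = 46922 - 1*(-8/65) = 46922 + 8/65 = 3049938/65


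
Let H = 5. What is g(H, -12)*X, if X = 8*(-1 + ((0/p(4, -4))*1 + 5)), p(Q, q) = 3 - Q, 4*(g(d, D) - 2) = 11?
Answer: 152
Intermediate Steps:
g(d, D) = 19/4 (g(d, D) = 2 + (¼)*11 = 2 + 11/4 = 19/4)
X = 32 (X = 8*(-1 + ((0/(3 - 1*4))*1 + 5)) = 8*(-1 + ((0/(3 - 4))*1 + 5)) = 8*(-1 + ((0/(-1))*1 + 5)) = 8*(-1 + ((0*(-1))*1 + 5)) = 8*(-1 + (0*1 + 5)) = 8*(-1 + (0 + 5)) = 8*(-1 + 5) = 8*4 = 32)
g(H, -12)*X = (19/4)*32 = 152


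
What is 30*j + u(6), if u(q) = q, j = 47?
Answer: 1416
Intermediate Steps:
30*j + u(6) = 30*47 + 6 = 1410 + 6 = 1416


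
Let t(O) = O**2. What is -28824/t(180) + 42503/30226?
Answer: 5269406/10201275 ≈ 0.51654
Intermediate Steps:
-28824/t(180) + 42503/30226 = -28824/(180**2) + 42503/30226 = -28824/32400 + 42503*(1/30226) = -28824*1/32400 + 42503/30226 = -1201/1350 + 42503/30226 = 5269406/10201275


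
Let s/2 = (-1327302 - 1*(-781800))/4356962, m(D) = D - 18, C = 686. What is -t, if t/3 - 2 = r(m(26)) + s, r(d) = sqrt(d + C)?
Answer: -11434380/2178481 - 3*sqrt(694) ≈ -84.280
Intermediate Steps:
m(D) = -18 + D
s = -545502/2178481 (s = 2*((-1327302 - 1*(-781800))/4356962) = 2*((-1327302 + 781800)*(1/4356962)) = 2*(-545502*1/4356962) = 2*(-272751/2178481) = -545502/2178481 ≈ -0.25040)
r(d) = sqrt(686 + d) (r(d) = sqrt(d + 686) = sqrt(686 + d))
t = 11434380/2178481 + 3*sqrt(694) (t = 6 + 3*(sqrt(686 + (-18 + 26)) - 545502/2178481) = 6 + 3*(sqrt(686 + 8) - 545502/2178481) = 6 + 3*(sqrt(694) - 545502/2178481) = 6 + 3*(-545502/2178481 + sqrt(694)) = 6 + (-1636506/2178481 + 3*sqrt(694)) = 11434380/2178481 + 3*sqrt(694) ≈ 84.280)
-t = -(11434380/2178481 + 3*sqrt(694)) = -11434380/2178481 - 3*sqrt(694)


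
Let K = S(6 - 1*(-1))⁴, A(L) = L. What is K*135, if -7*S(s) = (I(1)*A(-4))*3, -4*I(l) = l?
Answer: 10935/2401 ≈ 4.5544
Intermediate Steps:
I(l) = -l/4
S(s) = -3/7 (S(s) = --¼*1*(-4)*3/7 = -(-¼*(-4))*3/7 = -3/7)
K = 81/2401 (K = (-3/7)⁴ = 81/2401 ≈ 0.033736)
K*135 = (81/2401)*135 = 10935/2401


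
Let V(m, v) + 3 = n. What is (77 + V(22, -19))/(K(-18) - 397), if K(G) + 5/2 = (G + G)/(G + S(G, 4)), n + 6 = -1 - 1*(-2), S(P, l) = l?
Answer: -966/5557 ≈ -0.17383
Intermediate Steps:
n = -5 (n = -6 + (-1 - 1*(-2)) = -6 + (-1 + 2) = -6 + 1 = -5)
V(m, v) = -8 (V(m, v) = -3 - 5 = -8)
K(G) = -5/2 + 2*G/(4 + G) (K(G) = -5/2 + (G + G)/(G + 4) = -5/2 + (2*G)/(4 + G) = -5/2 + 2*G/(4 + G))
(77 + V(22, -19))/(K(-18) - 397) = (77 - 8)/((-20 - 1*(-18))/(2*(4 - 18)) - 397) = 69/((½)*(-20 + 18)/(-14) - 397) = 69/((½)*(-1/14)*(-2) - 397) = 69/(1/14 - 397) = 69/(-5557/14) = 69*(-14/5557) = -966/5557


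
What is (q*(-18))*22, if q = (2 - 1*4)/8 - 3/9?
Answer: 231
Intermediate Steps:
q = -7/12 (q = (2 - 4)*(⅛) - 3*⅑ = -2*⅛ - ⅓ = -¼ - ⅓ = -7/12 ≈ -0.58333)
(q*(-18))*22 = -7/12*(-18)*22 = (21/2)*22 = 231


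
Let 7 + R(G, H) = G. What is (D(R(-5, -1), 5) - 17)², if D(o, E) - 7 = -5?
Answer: 225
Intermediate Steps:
R(G, H) = -7 + G
D(o, E) = 2 (D(o, E) = 7 - 5 = 2)
(D(R(-5, -1), 5) - 17)² = (2 - 17)² = (-15)² = 225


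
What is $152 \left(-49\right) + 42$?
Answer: $-7406$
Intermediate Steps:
$152 \left(-49\right) + 42 = -7448 + 42 = -7406$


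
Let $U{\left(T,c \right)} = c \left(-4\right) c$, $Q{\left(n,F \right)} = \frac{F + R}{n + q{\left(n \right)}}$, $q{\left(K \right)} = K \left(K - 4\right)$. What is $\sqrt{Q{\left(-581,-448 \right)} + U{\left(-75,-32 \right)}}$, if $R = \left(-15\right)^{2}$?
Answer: $\frac{i \sqrt{117890276238182}}{169652} \approx 64.0 i$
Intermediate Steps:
$R = 225$
$q{\left(K \right)} = K \left(-4 + K\right)$
$Q{\left(n,F \right)} = \frac{225 + F}{n + n \left(-4 + n\right)}$ ($Q{\left(n,F \right)} = \frac{F + 225}{n + n \left(-4 + n\right)} = \frac{225 + F}{n + n \left(-4 + n\right)}$)
$U{\left(T,c \right)} = - 4 c^{2}$ ($U{\left(T,c \right)} = - 4 c c = - 4 c^{2}$)
$\sqrt{Q{\left(-581,-448 \right)} + U{\left(-75,-32 \right)}} = \sqrt{\frac{225 - 448}{\left(-581\right) \left(-3 - 581\right)} - 4 \left(-32\right)^{2}} = \sqrt{\left(- \frac{1}{581}\right) \frac{1}{-584} \left(-223\right) - 4096} = \sqrt{\left(- \frac{1}{581}\right) \left(- \frac{1}{584}\right) \left(-223\right) - 4096} = \sqrt{- \frac{223}{339304} - 4096} = \sqrt{- \frac{1389789407}{339304}} = \frac{i \sqrt{117890276238182}}{169652}$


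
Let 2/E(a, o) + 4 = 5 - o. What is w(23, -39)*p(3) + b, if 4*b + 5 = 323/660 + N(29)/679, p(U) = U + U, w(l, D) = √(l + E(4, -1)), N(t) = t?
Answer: -2002243/1792560 + 12*√6 ≈ 28.277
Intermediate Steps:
E(a, o) = 2/(1 - o) (E(a, o) = 2/(-4 + (5 - o)) = 2/(1 - o))
w(l, D) = √(1 + l) (w(l, D) = √(l - 2/(-1 - 1)) = √(l - 2/(-2)) = √(l - 2*(-½)) = √(l + 1) = √(1 + l))
p(U) = 2*U
b = -2002243/1792560 (b = -5/4 + (323/660 + 29/679)/4 = -5/4 + (¼)*(238457/448140) = -5/4 + 238457/1792560 = -2002243/1792560 ≈ -1.1170)
w(23, -39)*p(3) + b = √(1 + 23)*(2*3) - 2002243/1792560 = √24*6 - 2002243/1792560 = (2*√6)*6 - 2002243/1792560 = 12*√6 - 2002243/1792560 = -2002243/1792560 + 12*√6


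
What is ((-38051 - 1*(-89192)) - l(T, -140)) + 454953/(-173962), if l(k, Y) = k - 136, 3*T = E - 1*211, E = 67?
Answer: 8928144697/173962 ≈ 51322.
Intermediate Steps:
T = -48 (T = (67 - 1*211)/3 = (67 - 211)/3 = (⅓)*(-144) = -48)
l(k, Y) = -136 + k
((-38051 - 1*(-89192)) - l(T, -140)) + 454953/(-173962) = ((-38051 - 1*(-89192)) - (-136 - 48)) + 454953/(-173962) = ((-38051 + 89192) - 1*(-184)) + 454953*(-1/173962) = (51141 + 184) - 454953/173962 = 51325 - 454953/173962 = 8928144697/173962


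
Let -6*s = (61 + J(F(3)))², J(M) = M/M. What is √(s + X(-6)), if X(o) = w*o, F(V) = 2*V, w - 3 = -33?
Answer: I*√4146/3 ≈ 21.463*I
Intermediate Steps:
w = -30 (w = 3 - 33 = -30)
J(M) = 1
X(o) = -30*o
s = -1922/3 (s = -(61 + 1)²/6 = -⅙*62² = -⅙*3844 = -1922/3 ≈ -640.67)
√(s + X(-6)) = √(-1922/3 - 30*(-6)) = √(-1922/3 + 180) = √(-1382/3) = I*√4146/3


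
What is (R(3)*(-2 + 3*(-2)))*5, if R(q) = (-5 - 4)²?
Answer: -3240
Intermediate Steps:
R(q) = 81 (R(q) = (-9)² = 81)
(R(3)*(-2 + 3*(-2)))*5 = (81*(-2 + 3*(-2)))*5 = (81*(-2 - 6))*5 = (81*(-8))*5 = -648*5 = -3240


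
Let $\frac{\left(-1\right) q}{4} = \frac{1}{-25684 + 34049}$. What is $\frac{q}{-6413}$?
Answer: $\frac{4}{53644745} \approx 7.4565 \cdot 10^{-8}$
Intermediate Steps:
$q = - \frac{4}{8365}$ ($q = - \frac{4}{-25684 + 34049} = - \frac{4}{8365} \approx -0.00047818$)
$\frac{q}{-6413} = - \frac{4}{8365 \left(-6413\right)} = \left(- \frac{4}{8365}\right) \left(- \frac{1}{6413}\right) = \frac{4}{53644745}$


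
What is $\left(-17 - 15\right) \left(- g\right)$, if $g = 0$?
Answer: $0$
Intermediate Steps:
$\left(-17 - 15\right) \left(- g\right) = \left(-17 - 15\right) \left(\left(-1\right) 0\right) = \left(-32\right) 0 = 0$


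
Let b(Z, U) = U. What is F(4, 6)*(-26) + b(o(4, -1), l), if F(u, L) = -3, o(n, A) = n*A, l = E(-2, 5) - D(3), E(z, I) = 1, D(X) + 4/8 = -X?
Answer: 165/2 ≈ 82.500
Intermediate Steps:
D(X) = -1/2 - X
l = 9/2 (l = 1 - (-1/2 - 1*3) = 1 - (-1/2 - 3) = 1 - 1*(-7/2) = 1 + 7/2 = 9/2 ≈ 4.5000)
o(n, A) = A*n
F(4, 6)*(-26) + b(o(4, -1), l) = -3*(-26) + 9/2 = 78 + 9/2 = 165/2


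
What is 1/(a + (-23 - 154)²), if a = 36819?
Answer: 1/68148 ≈ 1.4674e-5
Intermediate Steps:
1/(a + (-23 - 154)²) = 1/(36819 + (-23 - 154)²) = 1/(36819 + (-177)²) = 1/(36819 + 31329) = 1/68148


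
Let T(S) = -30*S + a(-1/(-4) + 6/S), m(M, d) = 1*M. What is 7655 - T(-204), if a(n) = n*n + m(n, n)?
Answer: 7096595/4624 ≈ 1534.7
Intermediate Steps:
m(M, d) = M
a(n) = n + n² (a(n) = n*n + n = n² + n = n + n²)
T(S) = -30*S + (¼ + 6/S)*(5/4 + 6/S) (T(S) = -30*S + (-1/(-4) + 6/S)*(1 + (-1/(-4) + 6/S)) = -30*S + (-1*(-¼) + 6/S)*(1 + (-1*(-¼) + 6/S)) = -30*S + (¼ + 6/S)*(1 + (¼ + 6/S)) = -30*S + (¼ + 6/S)*(5/4 + 6/S))
7655 - T(-204) = 7655 - (5/16 - 30*(-204) + 9/(-204) + 36/(-204)²) = 7655 - (5/16 + 6120 + 9*(-1/204) + 36*(1/41616)) = 7655 - (5/16 + 6120 - 3/68 + 1/1156) = 7655 - 1*28300125/4624 = 7655 - 28300125/4624 = 7096595/4624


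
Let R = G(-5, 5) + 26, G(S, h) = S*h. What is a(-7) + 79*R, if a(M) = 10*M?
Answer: 9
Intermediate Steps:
R = 1 (R = -5*5 + 26 = -25 + 26 = 1)
a(-7) + 79*R = 10*(-7) + 79*1 = -70 + 79 = 9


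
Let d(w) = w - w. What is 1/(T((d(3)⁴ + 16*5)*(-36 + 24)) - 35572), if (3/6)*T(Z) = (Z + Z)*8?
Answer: -1/66292 ≈ -1.5085e-5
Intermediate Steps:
d(w) = 0
T(Z) = 32*Z (T(Z) = 2*((Z + Z)*8) = 2*((2*Z)*8) = 2*(16*Z) = 32*Z)
1/(T((d(3)⁴ + 16*5)*(-36 + 24)) - 35572) = 1/(32*((0⁴ + 16*5)*(-36 + 24)) - 35572) = 1/(32*((0 + 80)*(-12)) - 35572) = 1/(32*(80*(-12)) - 35572) = 1/(32*(-960) - 35572) = 1/(-30720 - 35572) = 1/(-66292) = -1/66292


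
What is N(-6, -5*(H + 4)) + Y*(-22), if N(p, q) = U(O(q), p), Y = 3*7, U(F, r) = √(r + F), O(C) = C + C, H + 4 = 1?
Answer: -462 + 4*I ≈ -462.0 + 4.0*I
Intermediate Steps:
H = -3 (H = -4 + 1 = -3)
O(C) = 2*C
U(F, r) = √(F + r)
Y = 21
N(p, q) = √(p + 2*q) (N(p, q) = √(2*q + p) = √(p + 2*q))
N(-6, -5*(H + 4)) + Y*(-22) = √(-6 + 2*(-5*(-3 + 4))) + 21*(-22) = √(-6 + 2*(-5*1)) - 462 = √(-6 + 2*(-5)) - 462 = √(-6 - 10) - 462 = √(-16) - 462 = 4*I - 462 = -462 + 4*I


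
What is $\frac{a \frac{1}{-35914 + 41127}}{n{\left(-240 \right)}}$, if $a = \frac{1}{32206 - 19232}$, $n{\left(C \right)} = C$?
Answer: $- \frac{1}{16232030880} \approx -6.1607 \cdot 10^{-11}$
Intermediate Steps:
$a = \frac{1}{12974} \approx 7.7077 \cdot 10^{-5}$
$\frac{a \frac{1}{-35914 + 41127}}{n{\left(-240 \right)}} = \frac{\frac{1}{12974} \frac{1}{-35914 + 41127}}{-240} = \frac{1}{12974 \cdot 5213} \left(- \frac{1}{240}\right) = \frac{1}{12974} \cdot \frac{1}{5213} \left(- \frac{1}{240}\right) = \frac{1}{67633462} \left(- \frac{1}{240}\right) = - \frac{1}{16232030880}$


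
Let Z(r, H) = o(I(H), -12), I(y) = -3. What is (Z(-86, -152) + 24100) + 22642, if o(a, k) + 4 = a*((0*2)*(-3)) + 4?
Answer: 46742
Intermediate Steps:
o(a, k) = 0 (o(a, k) = -4 + (a*((0*2)*(-3)) + 4) = -4 + (a*(0*(-3)) + 4) = -4 + (a*0 + 4) = -4 + (0 + 4) = -4 + 4 = 0)
Z(r, H) = 0
(Z(-86, -152) + 24100) + 22642 = (0 + 24100) + 22642 = 24100 + 22642 = 46742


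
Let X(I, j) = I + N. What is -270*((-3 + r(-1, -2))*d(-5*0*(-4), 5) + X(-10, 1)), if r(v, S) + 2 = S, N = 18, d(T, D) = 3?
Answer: 3510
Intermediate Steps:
r(v, S) = -2 + S
X(I, j) = 18 + I (X(I, j) = I + 18 = 18 + I)
-270*((-3 + r(-1, -2))*d(-5*0*(-4), 5) + X(-10, 1)) = -270*((-3 + (-2 - 2))*3 + (18 - 10)) = -270*((-3 - 4)*3 + 8) = -270*(-7*3 + 8) = -270*(-21 + 8) = -270*(-13) = 3510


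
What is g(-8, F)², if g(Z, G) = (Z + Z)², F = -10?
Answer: 65536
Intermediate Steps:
g(Z, G) = 4*Z² (g(Z, G) = (2*Z)² = 4*Z²)
g(-8, F)² = (4*(-8)²)² = (4*64)² = 256² = 65536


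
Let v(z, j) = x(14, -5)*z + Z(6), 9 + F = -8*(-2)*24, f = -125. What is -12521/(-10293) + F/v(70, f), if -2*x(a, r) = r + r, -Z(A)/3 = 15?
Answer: 1535756/627873 ≈ 2.4460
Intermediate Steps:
Z(A) = -45 (Z(A) = -3*15 = -45)
F = 375 (F = -9 - 8*(-2)*24 = -9 + 16*24 = -9 + 384 = 375)
x(a, r) = -r (x(a, r) = -(r + r)/2 = -r)
v(z, j) = -45 + 5*z (v(z, j) = (-1*(-5))*z - 45 = 5*z - 45 = -45 + 5*z)
-12521/(-10293) + F/v(70, f) = -12521/(-10293) + 375/(-45 + 5*70) = -12521*(-1/10293) + 375/(-45 + 350) = 12521/10293 + 375/305 = 12521/10293 + 375*(1/305) = 12521/10293 + 75/61 = 1535756/627873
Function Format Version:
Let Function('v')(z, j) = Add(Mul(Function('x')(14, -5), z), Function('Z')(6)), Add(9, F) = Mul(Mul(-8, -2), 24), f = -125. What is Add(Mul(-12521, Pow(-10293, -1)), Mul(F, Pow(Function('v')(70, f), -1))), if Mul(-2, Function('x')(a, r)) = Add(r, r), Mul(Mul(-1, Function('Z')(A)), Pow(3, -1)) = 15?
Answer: Rational(1535756, 627873) ≈ 2.4460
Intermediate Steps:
Function('Z')(A) = -45 (Function('Z')(A) = Mul(-3, 15) = -45)
F = 375 (F = Add(-9, Mul(Mul(-8, -2), 24)) = Add(-9, Mul(16, 24)) = Add(-9, 384) = 375)
Function('x')(a, r) = Mul(-1, r) (Function('x')(a, r) = Mul(Rational(-1, 2), Add(r, r)) = Mul(Rational(-1, 2), Mul(2, r)) = Mul(-1, r))
Function('v')(z, j) = Add(-45, Mul(5, z)) (Function('v')(z, j) = Add(Mul(Mul(-1, -5), z), -45) = Add(Mul(5, z), -45) = Add(-45, Mul(5, z)))
Add(Mul(-12521, Pow(-10293, -1)), Mul(F, Pow(Function('v')(70, f), -1))) = Add(Mul(-12521, Pow(-10293, -1)), Mul(375, Pow(Add(-45, Mul(5, 70)), -1))) = Add(Mul(-12521, Rational(-1, 10293)), Mul(375, Pow(Add(-45, 350), -1))) = Add(Rational(12521, 10293), Mul(375, Pow(305, -1))) = Add(Rational(12521, 10293), Mul(375, Rational(1, 305))) = Add(Rational(12521, 10293), Rational(75, 61)) = Rational(1535756, 627873)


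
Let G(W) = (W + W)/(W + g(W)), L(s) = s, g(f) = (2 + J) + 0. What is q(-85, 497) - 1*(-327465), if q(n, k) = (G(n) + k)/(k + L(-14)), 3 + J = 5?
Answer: 12811453622/39123 ≈ 3.2747e+5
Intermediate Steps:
J = 2 (J = -3 + 5 = 2)
g(f) = 4 (g(f) = (2 + 2) + 0 = 4 + 0 = 4)
G(W) = 2*W/(4 + W) (G(W) = (W + W)/(W + 4) = (2*W)/(4 + W) = 2*W/(4 + W))
q(n, k) = (k + 2*n/(4 + n))/(-14 + k) (q(n, k) = (2*n/(4 + n) + k)/(k - 14) = (k + 2*n/(4 + n))/(-14 + k))
q(-85, 497) - 1*(-327465) = (2*(-85) + 497*(4 - 85))/((-14 + 497)*(4 - 85)) - 1*(-327465) = (-170 + 497*(-81))/(483*(-81)) + 327465 = (1/483)*(-1/81)*(-170 - 40257) + 327465 = (1/483)*(-1/81)*(-40427) + 327465 = 40427/39123 + 327465 = 12811453622/39123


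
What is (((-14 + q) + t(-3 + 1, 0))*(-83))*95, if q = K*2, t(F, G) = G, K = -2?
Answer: 141930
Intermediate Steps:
q = -4 (q = -2*2 = -4)
(((-14 + q) + t(-3 + 1, 0))*(-83))*95 = (((-14 - 4) + 0)*(-83))*95 = ((-18 + 0)*(-83))*95 = -18*(-83)*95 = 1494*95 = 141930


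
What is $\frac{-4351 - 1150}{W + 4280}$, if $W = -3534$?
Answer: $- \frac{5501}{746} \approx -7.374$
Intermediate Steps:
$\frac{-4351 - 1150}{W + 4280} = \frac{-4351 - 1150}{-3534 + 4280} = - \frac{5501}{746}$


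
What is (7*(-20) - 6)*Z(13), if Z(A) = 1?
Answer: -146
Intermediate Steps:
(7*(-20) - 6)*Z(13) = (7*(-20) - 6)*1 = (-140 - 6)*1 = -146*1 = -146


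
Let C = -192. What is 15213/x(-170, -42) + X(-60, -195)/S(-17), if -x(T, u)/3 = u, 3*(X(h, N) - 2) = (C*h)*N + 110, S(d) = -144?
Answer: 4022275/756 ≈ 5320.5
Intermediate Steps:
X(h, N) = 116/3 - 64*N*h (X(h, N) = 2 + ((-192*h)*N + 110)/3 = 2 + (-192*N*h + 110)/3 = 2 + (110 - 192*N*h)/3 = 2 + (110/3 - 64*N*h) = 116/3 - 64*N*h)
x(T, u) = -3*u
15213/x(-170, -42) + X(-60, -195)/S(-17) = 15213/((-3*(-42))) + (116/3 - 64*(-195)*(-60))/(-144) = 15213/126 + (116/3 - 748800)*(-1/144) = 15213*(1/126) - 2246284/3*(-1/144) = 5071/42 + 561571/108 = 4022275/756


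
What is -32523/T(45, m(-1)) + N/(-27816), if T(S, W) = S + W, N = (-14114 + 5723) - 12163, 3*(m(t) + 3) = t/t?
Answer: -1355684473/1766316 ≈ -767.52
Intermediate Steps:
m(t) = -8/3 (m(t) = -3 + (t/t)/3 = -3 + (⅓)*1 = -3 + ⅓ = -8/3)
N = -20554 (N = -8391 - 12163 = -20554)
-32523/T(45, m(-1)) + N/(-27816) = -32523/(45 - 8/3) - 20554/(-27816) = -32523/127/3 - 20554*(-1/27816) = -32523*3/127 + 10277/13908 = -97569/127 + 10277/13908 = -1355684473/1766316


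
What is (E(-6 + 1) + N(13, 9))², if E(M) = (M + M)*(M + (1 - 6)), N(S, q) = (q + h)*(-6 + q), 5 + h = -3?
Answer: 10609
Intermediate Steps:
h = -8 (h = -5 - 3 = -8)
N(S, q) = (-8 + q)*(-6 + q) (N(S, q) = (q - 8)*(-6 + q) = (-8 + q)*(-6 + q))
E(M) = 2*M*(-5 + M) (E(M) = (2*M)*(M - 5) = (2*M)*(-5 + M) = 2*M*(-5 + M))
(E(-6 + 1) + N(13, 9))² = (2*(-6 + 1)*(-5 + (-6 + 1)) + (48 + 9² - 14*9))² = (2*(-5)*(-5 - 5) + (48 + 81 - 126))² = (2*(-5)*(-10) + 3)² = (100 + 3)² = 103² = 10609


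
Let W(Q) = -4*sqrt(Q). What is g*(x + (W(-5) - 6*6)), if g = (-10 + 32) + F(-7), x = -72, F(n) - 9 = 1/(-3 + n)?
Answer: -16686/5 - 618*I*sqrt(5)/5 ≈ -3337.2 - 276.38*I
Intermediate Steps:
F(n) = 9 + 1/(-3 + n)
g = 309/10 (g = (-10 + 32) + (-26 + 9*(-7))/(-3 - 7) = 22 + (-26 - 63)/(-10) = 22 - 1/10*(-89) = 22 + 89/10 = 309/10 ≈ 30.900)
g*(x + (W(-5) - 6*6)) = 309*(-72 + (-4*I*sqrt(5) - 6*6))/10 = 309*(-72 + (-4*I*sqrt(5) - 36))/10 = 309*(-72 + (-36 - 4*I*sqrt(5)))/10 = 309*(-108 - 4*I*sqrt(5))/10 = -16686/5 - 618*I*sqrt(5)/5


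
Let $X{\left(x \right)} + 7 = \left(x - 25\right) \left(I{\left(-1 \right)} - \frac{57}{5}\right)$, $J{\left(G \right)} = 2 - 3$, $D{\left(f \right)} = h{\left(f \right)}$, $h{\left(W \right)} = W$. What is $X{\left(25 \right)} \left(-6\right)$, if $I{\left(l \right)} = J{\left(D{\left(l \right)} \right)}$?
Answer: $42$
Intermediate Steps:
$D{\left(f \right)} = f$
$J{\left(G \right)} = -1$ ($J{\left(G \right)} = 2 - 3 = -1$)
$I{\left(l \right)} = -1$
$X{\left(x \right)} = 303 - \frac{62 x}{5}$ ($X{\left(x \right)} = -7 + \left(x - 25\right) \left(-1 - \frac{57}{5}\right) = -7 + \left(-25 + x\right) \left(-1 - \frac{57}{5}\right) = -7 + \left(-25 + x\right) \left(- \frac{62}{5}\right) = -7 - \left(-310 + \frac{62 x}{5}\right) = 303 - \frac{62 x}{5}$)
$X{\left(25 \right)} \left(-6\right) = \left(303 - 310\right) \left(-6\right) = \left(-7\right) \left(-6\right) = 42$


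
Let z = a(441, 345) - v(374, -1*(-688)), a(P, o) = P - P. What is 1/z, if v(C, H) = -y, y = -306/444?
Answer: -74/51 ≈ -1.4510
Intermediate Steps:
a(P, o) = 0
y = -51/74 (y = -306*1/444 = -51/74 ≈ -0.68919)
v(C, H) = 51/74 (v(C, H) = -1*(-51/74) = 51/74)
z = -51/74 (z = 0 - 1*51/74 = 0 - 51/74 = -51/74 ≈ -0.68919)
1/z = 1/(-51/74) = -74/51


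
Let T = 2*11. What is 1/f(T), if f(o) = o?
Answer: 1/22 ≈ 0.045455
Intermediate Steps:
T = 22
1/f(T) = 1/22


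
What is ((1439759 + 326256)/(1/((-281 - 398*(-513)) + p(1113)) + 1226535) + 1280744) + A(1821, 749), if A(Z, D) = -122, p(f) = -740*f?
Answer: 973423462739895073/760116855944 ≈ 1.2806e+6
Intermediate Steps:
((1439759 + 326256)/(1/((-281 - 398*(-513)) + p(1113)) + 1226535) + 1280744) + A(1821, 749) = ((1439759 + 326256)/(1/((-281 - 398*(-513)) - 740*1113) + 1226535) + 1280744) - 122 = (1766015/(1/((-281 + 204174) - 823620) + 1226535) + 1280744) - 122 = (1766015/(1/(203893 - 823620) + 1226535) + 1280744) - 122 = (1766015/(1/(-619727) + 1226535) + 1280744) - 122 = (1766015/(-1/619727 + 1226535) + 1280744) - 122 = (1766015/(760116855944/619727) + 1280744) - 122 = (1766015*(619727/760116855944) + 1280744) - 122 = (1094447177905/760116855944 + 1280744) - 122 = 973516196996320241/760116855944 - 122 = 973423462739895073/760116855944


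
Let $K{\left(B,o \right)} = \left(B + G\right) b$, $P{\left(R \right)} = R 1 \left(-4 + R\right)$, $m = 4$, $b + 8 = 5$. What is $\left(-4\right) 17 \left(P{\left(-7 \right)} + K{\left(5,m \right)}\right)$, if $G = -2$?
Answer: $-4624$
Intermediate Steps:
$b = -3$ ($b = -8 + 5 = -3$)
$P{\left(R \right)} = R \left(-4 + R\right)$
$K{\left(B,o \right)} = 6 - 3 B$ ($K{\left(B,o \right)} = \left(B - 2\right) \left(-3\right) = \left(-2 + B\right) \left(-3\right) = 6 - 3 B$)
$\left(-4\right) 17 \left(P{\left(-7 \right)} + K{\left(5,m \right)}\right) = \left(-4\right) 17 \left(- 7 \left(-4 - 7\right) + \left(6 - 15\right)\right) = - 68 \left(\left(-7\right) \left(-11\right) + \left(6 - 15\right)\right) = - 68 \left(77 - 9\right) = \left(-68\right) 68 = -4624$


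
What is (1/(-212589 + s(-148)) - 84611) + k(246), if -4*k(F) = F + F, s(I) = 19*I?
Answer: -18251788335/215401 ≈ -84734.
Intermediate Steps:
k(F) = -F/2 (k(F) = -(F + F)/4 = -F/2)
(1/(-212589 + s(-148)) - 84611) + k(246) = (1/(-212589 + 19*(-148)) - 84611) - ½*246 = (1/(-212589 - 2812) - 84611) - 123 = (1/(-215401) - 84611) - 123 = (-1/215401 - 84611) - 123 = -18225294012/215401 - 123 = -18251788335/215401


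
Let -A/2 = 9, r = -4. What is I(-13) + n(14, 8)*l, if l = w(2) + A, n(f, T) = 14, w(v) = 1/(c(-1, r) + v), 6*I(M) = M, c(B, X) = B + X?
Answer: -1553/6 ≈ -258.83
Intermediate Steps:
I(M) = M/6
w(v) = 1/(-5 + v) (w(v) = 1/((-1 - 4) + v) = 1/(-5 + v))
A = -18 (A = -2*9 = -18)
l = -55/3 (l = 1/(-5 + 2) - 18 = 1/(-3) - 18 = -⅓ - 18 = -55/3 ≈ -18.333)
I(-13) + n(14, 8)*l = (⅙)*(-13) + 14*(-55/3) = -13/6 - 770/3 = -1553/6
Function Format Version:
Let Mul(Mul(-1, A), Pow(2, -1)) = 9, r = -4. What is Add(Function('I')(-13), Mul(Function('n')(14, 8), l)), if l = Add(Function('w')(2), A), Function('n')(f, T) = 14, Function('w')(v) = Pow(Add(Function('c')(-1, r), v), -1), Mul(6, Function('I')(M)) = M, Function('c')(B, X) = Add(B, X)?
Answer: Rational(-1553, 6) ≈ -258.83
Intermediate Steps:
Function('I')(M) = Mul(Rational(1, 6), M)
Function('w')(v) = Pow(Add(-5, v), -1) (Function('w')(v) = Pow(Add(Add(-1, -4), v), -1) = Pow(Add(-5, v), -1))
A = -18 (A = Mul(-2, 9) = -18)
l = Rational(-55, 3) (l = Add(Pow(Add(-5, 2), -1), -18) = Add(Pow(-3, -1), -18) = Add(Rational(-1, 3), -18) = Rational(-55, 3) ≈ -18.333)
Add(Function('I')(-13), Mul(Function('n')(14, 8), l)) = Add(Mul(Rational(1, 6), -13), Mul(14, Rational(-55, 3))) = Add(Rational(-13, 6), Rational(-770, 3)) = Rational(-1553, 6)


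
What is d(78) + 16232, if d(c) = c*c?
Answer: 22316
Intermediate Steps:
d(c) = c²
d(78) + 16232 = 78² + 16232 = 6084 + 16232 = 22316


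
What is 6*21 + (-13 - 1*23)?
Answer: 90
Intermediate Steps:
6*21 + (-13 - 1*23) = 126 + (-13 - 23) = 126 - 36 = 90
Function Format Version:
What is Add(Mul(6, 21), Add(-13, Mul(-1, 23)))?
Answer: 90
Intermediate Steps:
Add(Mul(6, 21), Add(-13, Mul(-1, 23))) = Add(126, Add(-13, -23)) = Add(126, -36) = 90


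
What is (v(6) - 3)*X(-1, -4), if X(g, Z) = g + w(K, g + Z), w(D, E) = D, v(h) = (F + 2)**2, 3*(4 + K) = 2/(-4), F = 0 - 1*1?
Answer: 31/3 ≈ 10.333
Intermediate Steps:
F = -1 (F = 0 - 1 = -1)
K = -25/6 (K = -4 + (2/(-4))/3 = -4 + (2*(-1/4))/3 = -4 + (1/3)*(-1/2) = -4 - 1/6 = -25/6 ≈ -4.1667)
v(h) = 1 (v(h) = (-1 + 2)**2 = 1**2 = 1)
X(g, Z) = -25/6 + g (X(g, Z) = g - 25/6 = -25/6 + g)
(v(6) - 3)*X(-1, -4) = (1 - 3)*(-25/6 - 1) = -2*(-31/6) = 31/3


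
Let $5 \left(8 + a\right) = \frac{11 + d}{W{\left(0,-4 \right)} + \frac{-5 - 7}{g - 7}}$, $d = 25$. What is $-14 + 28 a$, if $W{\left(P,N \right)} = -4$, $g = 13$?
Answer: $- \frac{1358}{5} \approx -271.6$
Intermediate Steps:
$a = - \frac{46}{5}$ ($a = -8 + \frac{\left(11 + 25\right) \frac{1}{-4 + \frac{-5 - 7}{13 - 7}}}{5} = -8 + \frac{36 \frac{1}{-4 - \frac{12}{6}}}{5} = -8 + \frac{36 \frac{1}{-4 - 2}}{5} = -8 + \frac{36 \frac{1}{-6}}{5} = -8 + \frac{36 \left(- \frac{1}{6}\right)}{5} = -8 + \frac{1}{5} \left(-6\right) = -8 - \frac{6}{5} = - \frac{46}{5} \approx -9.2$)
$-14 + 28 a = -14 + 28 \left(- \frac{46}{5}\right) = -14 - \frac{1288}{5} = - \frac{1358}{5}$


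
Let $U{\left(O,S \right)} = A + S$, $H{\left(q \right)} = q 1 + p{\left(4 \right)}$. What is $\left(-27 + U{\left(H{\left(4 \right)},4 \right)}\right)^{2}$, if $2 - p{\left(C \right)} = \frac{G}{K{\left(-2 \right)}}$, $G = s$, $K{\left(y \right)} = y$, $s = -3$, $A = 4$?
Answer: $361$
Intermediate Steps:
$G = -3$
$p{\left(C \right)} = \frac{1}{2}$ ($p{\left(C \right)} = 2 - - \frac{3}{-2} = 2 - \left(-3\right) \left(- \frac{1}{2}\right) = 2 - \frac{3}{2} = \frac{1}{2}$)
$H{\left(q \right)} = \frac{1}{2} + q$ ($H{\left(q \right)} = q 1 + \frac{1}{2} = q + \frac{1}{2} = \frac{1}{2} + q$)
$U{\left(O,S \right)} = 4 + S$
$\left(-27 + U{\left(H{\left(4 \right)},4 \right)}\right)^{2} = \left(-27 + \left(4 + 4\right)\right)^{2} = \left(-27 + 8\right)^{2} = \left(-19\right)^{2} = 361$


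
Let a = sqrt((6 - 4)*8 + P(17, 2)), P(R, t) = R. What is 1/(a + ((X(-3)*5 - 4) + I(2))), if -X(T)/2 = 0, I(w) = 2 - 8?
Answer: -10/67 - sqrt(33)/67 ≈ -0.23499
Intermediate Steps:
I(w) = -6
X(T) = 0 (X(T) = -2*0 = 0)
a = sqrt(33) (a = sqrt((6 - 4)*8 + 17) = sqrt(2*8 + 17) = sqrt(16 + 17) = sqrt(33) ≈ 5.7446)
1/(a + ((X(-3)*5 - 4) + I(2))) = 1/(sqrt(33) + ((0*5 - 4) - 6)) = 1/(sqrt(33) + ((0 - 4) - 6)) = 1/(sqrt(33) + (-4 - 6)) = 1/(sqrt(33) - 10) = 1/(-10 + sqrt(33))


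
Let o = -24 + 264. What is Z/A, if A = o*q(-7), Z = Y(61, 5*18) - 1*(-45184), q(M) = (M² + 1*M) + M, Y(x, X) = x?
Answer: 9049/1680 ≈ 5.3863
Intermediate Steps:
q(M) = M² + 2*M (q(M) = (M² + M) + M = (M + M²) + M = M² + 2*M)
o = 240
Z = 45245 (Z = 61 - 1*(-45184) = 61 + 45184 = 45245)
A = 8400 (A = 240*(-7*(2 - 7)) = 240*(-7*(-5)) = 240*35 = 8400)
Z/A = 45245/8400 = 45245*(1/8400) = 9049/1680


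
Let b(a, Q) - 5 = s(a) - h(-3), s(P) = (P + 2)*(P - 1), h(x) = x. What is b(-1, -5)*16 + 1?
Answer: 97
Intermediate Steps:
s(P) = (-1 + P)*(2 + P) (s(P) = (2 + P)*(-1 + P) = (-1 + P)*(2 + P))
b(a, Q) = 6 + a + a**2 (b(a, Q) = 5 + ((-2 + a + a**2) - 1*(-3)) = 5 + ((-2 + a + a**2) + 3) = 5 + (1 + a + a**2) = 6 + a + a**2)
b(-1, -5)*16 + 1 = (6 - 1 + (-1)**2)*16 + 1 = (6 - 1 + 1)*16 + 1 = 6*16 + 1 = 96 + 1 = 97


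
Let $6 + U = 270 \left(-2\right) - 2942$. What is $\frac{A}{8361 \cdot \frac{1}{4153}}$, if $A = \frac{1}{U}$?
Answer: $- \frac{4153}{29163168} \approx -0.00014241$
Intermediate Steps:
$U = -3488$ ($U = -6 + \left(270 \left(-2\right) - 2942\right) = -6 - 3482 = -3488$)
$A = - \frac{1}{3488}$ ($A = \frac{1}{-3488} = - \frac{1}{3488} \approx -0.0002867$)
$\frac{A}{8361 \cdot \frac{1}{4153}} = - \frac{1}{3488 \cdot \frac{8361}{4153}} = \left(- \frac{1}{3488}\right) \frac{4153}{8361} = - \frac{4153}{29163168}$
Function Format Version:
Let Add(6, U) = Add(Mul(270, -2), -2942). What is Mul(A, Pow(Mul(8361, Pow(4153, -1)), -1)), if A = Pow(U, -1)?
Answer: Rational(-4153, 29163168) ≈ -0.00014241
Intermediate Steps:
U = -3488 (U = Add(-6, Add(Mul(270, -2), -2942)) = Add(-6, Add(-540, -2942)) = Add(-6, -3482) = -3488)
A = Rational(-1, 3488) (A = Pow(-3488, -1) = Rational(-1, 3488) ≈ -0.00028670)
Mul(A, Pow(Mul(8361, Pow(4153, -1)), -1)) = Mul(Rational(-1, 3488), Pow(Mul(8361, Pow(4153, -1)), -1)) = Mul(Rational(-1, 3488), Pow(Mul(8361, Rational(1, 4153)), -1)) = Mul(Rational(-1, 3488), Pow(Rational(8361, 4153), -1)) = Mul(Rational(-1, 3488), Rational(4153, 8361)) = Rational(-4153, 29163168)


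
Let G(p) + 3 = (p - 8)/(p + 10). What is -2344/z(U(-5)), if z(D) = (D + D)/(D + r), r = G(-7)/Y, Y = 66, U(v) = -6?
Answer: -118372/99 ≈ -1195.7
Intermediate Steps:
G(p) = -3 + (-8 + p)/(10 + p) (G(p) = -3 + (p - 8)/(p + 10) = -3 + (-8 + p)/(10 + p))
r = -4/33 (r = (2*(-19 - 1*(-7))/(10 - 7))/66 = (2*(-19 + 7)/3)*(1/66) = (2*(⅓)*(-12))*(1/66) = -8*1/66 = -4/33 ≈ -0.12121)
z(D) = 2*D/(-4/33 + D) (z(D) = (D + D)/(D - 4/33) = (2*D)/(-4/33 + D) = 2*D/(-4/33 + D))
-2344/z(U(-5)) = -2344/(66*(-6)/(-4 + 33*(-6))) = -2344/(66*(-6)/(-4 - 198)) = -2344/(66*(-6)/(-202)) = -2344/(66*(-6)*(-1/202)) = -2344/198/101 = -2344*101/198 = -118372/99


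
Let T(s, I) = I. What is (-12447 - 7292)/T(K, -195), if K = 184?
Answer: 19739/195 ≈ 101.23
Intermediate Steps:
(-12447 - 7292)/T(K, -195) = (-12447 - 7292)/(-195) = -19739*(-1/195) = 19739/195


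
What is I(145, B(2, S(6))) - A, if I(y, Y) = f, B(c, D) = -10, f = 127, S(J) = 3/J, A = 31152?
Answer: -31025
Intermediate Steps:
I(y, Y) = 127
I(145, B(2, S(6))) - A = 127 - 1*31152 = 127 - 31152 = -31025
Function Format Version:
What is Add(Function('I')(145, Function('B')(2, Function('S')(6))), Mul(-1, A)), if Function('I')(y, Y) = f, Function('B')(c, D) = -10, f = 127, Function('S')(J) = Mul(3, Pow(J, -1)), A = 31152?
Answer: -31025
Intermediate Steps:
Function('I')(y, Y) = 127
Add(Function('I')(145, Function('B')(2, Function('S')(6))), Mul(-1, A)) = Add(127, Mul(-1, 31152)) = Add(127, -31152) = -31025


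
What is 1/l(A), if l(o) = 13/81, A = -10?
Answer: 81/13 ≈ 6.2308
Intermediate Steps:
l(o) = 13/81 (l(o) = 13*(1/81) = 13/81)
1/l(A) = 1/(13/81) = 81/13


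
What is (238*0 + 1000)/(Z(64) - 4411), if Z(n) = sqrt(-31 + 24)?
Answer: -551375/2432116 - 125*I*sqrt(7)/2432116 ≈ -0.22671 - 0.00013598*I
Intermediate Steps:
Z(n) = I*sqrt(7) (Z(n) = sqrt(-7) = I*sqrt(7))
(238*0 + 1000)/(Z(64) - 4411) = (238*0 + 1000)/(I*sqrt(7) - 4411) = (0 + 1000)/(-4411 + I*sqrt(7)) = 1000/(-4411 + I*sqrt(7))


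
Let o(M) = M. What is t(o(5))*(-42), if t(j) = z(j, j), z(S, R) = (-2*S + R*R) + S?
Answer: -840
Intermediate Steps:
z(S, R) = R² - S (z(S, R) = (-2*S + R²) + S = (R² - 2*S) + S = R² - S)
t(j) = j² - j
t(o(5))*(-42) = (5*(-1 + 5))*(-42) = (5*4)*(-42) = 20*(-42) = -840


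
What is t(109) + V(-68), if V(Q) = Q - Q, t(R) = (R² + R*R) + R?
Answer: 23871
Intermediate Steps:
t(R) = R + 2*R² (t(R) = (R² + R²) + R = 2*R² + R = R + 2*R²)
V(Q) = 0
t(109) + V(-68) = 109*(1 + 2*109) + 0 = 109*(1 + 218) + 0 = 109*219 + 0 = 23871 + 0 = 23871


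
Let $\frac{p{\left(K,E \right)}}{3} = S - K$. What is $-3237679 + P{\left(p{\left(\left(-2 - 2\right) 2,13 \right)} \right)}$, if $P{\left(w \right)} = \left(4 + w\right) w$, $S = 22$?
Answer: $-3229219$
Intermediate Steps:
$p{\left(K,E \right)} = 66 - 3 K$ ($p{\left(K,E \right)} = 3 \left(22 - K\right) = 66 - 3 K$)
$P{\left(w \right)} = w \left(4 + w\right)$
$-3237679 + P{\left(p{\left(\left(-2 - 2\right) 2,13 \right)} \right)} = -3237679 + \left(66 - 3 \left(-2 - 2\right) 2\right) \left(4 + \left(66 - 3 \left(-2 - 2\right) 2\right)\right) = -3237679 + \left(66 - 3 \left(\left(-4\right) 2\right)\right) \left(4 + \left(66 - 3 \left(\left(-4\right) 2\right)\right)\right) = -3237679 + \left(66 - -24\right) \left(4 + \left(66 - -24\right)\right) = -3237679 + \left(66 + 24\right) \left(4 + \left(66 + 24\right)\right) = -3237679 + 90 \left(4 + 90\right) = -3237679 + 90 \cdot 94 = -3237679 + 8460 = -3229219$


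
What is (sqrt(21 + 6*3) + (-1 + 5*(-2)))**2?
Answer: (11 - sqrt(39))**2 ≈ 22.610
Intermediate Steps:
(sqrt(21 + 6*3) + (-1 + 5*(-2)))**2 = (sqrt(21 + 18) + (-1 - 10))**2 = (sqrt(39) - 11)**2 = (-11 + sqrt(39))**2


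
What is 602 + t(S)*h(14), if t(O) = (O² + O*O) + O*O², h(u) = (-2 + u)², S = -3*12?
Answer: -6344614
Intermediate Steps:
S = -36
t(O) = O³ + 2*O² (t(O) = (O² + O²) + O³ = 2*O² + O³ = O³ + 2*O²)
602 + t(S)*h(14) = 602 + ((-36)²*(2 - 36))*(-2 + 14)² = 602 + (1296*(-34))*12² = 602 - 44064*144 = 602 - 6345216 = -6344614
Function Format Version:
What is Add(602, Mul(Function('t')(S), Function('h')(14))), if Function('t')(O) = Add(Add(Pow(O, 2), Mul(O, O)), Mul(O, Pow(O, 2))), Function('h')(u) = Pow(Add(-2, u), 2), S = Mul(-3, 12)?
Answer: -6344614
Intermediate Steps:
S = -36
Function('t')(O) = Add(Pow(O, 3), Mul(2, Pow(O, 2))) (Function('t')(O) = Add(Add(Pow(O, 2), Pow(O, 2)), Pow(O, 3)) = Add(Mul(2, Pow(O, 2)), Pow(O, 3)) = Add(Pow(O, 3), Mul(2, Pow(O, 2))))
Add(602, Mul(Function('t')(S), Function('h')(14))) = Add(602, Mul(Mul(Pow(-36, 2), Add(2, -36)), Pow(Add(-2, 14), 2))) = Add(602, Mul(Mul(1296, -34), Pow(12, 2))) = Add(602, Mul(-44064, 144)) = Add(602, -6345216) = -6344614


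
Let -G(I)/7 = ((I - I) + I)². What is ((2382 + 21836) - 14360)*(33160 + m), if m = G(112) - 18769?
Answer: -723744786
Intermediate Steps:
G(I) = -7*I² (G(I) = -7*((I - I) + I)² = -7*(0 + I)² = -7*I²)
m = -106577 (m = -7*112² - 18769 = -7*12544 - 18769 = -87808 - 18769 = -106577)
((2382 + 21836) - 14360)*(33160 + m) = ((2382 + 21836) - 14360)*(33160 - 106577) = (24218 - 14360)*(-73417) = 9858*(-73417) = -723744786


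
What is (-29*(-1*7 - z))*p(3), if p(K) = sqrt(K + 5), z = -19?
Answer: -696*sqrt(2) ≈ -984.29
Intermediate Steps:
p(K) = sqrt(5 + K)
(-29*(-1*7 - z))*p(3) = (-29*(-1*7 - 1*(-19)))*sqrt(5 + 3) = (-29*(-7 + 19))*sqrt(8) = (-29*12)*(2*sqrt(2)) = -696*sqrt(2)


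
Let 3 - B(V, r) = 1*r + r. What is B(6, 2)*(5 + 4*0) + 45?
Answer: 40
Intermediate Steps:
B(V, r) = 3 - 2*r (B(V, r) = 3 - (1*r + r) = 3 - (r + r) = 3 - 2*r)
B(6, 2)*(5 + 4*0) + 45 = (3 - 2*2)*(5 + 4*0) + 45 = (3 - 4)*(5 + 0) + 45 = -1*5 + 45 = -5 + 45 = 40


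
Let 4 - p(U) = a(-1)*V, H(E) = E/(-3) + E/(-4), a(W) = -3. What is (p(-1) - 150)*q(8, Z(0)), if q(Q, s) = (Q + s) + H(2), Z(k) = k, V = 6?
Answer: -2624/3 ≈ -874.67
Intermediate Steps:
H(E) = -7*E/12 (H(E) = E*(-1/3) + E*(-1/4) = -E/3 - E/4 = -7*E/12)
p(U) = 22 (p(U) = 4 - (-3)*6 = 4 - 1*(-18) = 4 + 18 = 22)
q(Q, s) = -7/6 + Q + s (q(Q, s) = (Q + s) - 7/12*2 = (Q + s) - 7/6 = -7/6 + Q + s)
(p(-1) - 150)*q(8, Z(0)) = (22 - 150)*(-7/6 + 8 + 0) = -128*41/6 = -2624/3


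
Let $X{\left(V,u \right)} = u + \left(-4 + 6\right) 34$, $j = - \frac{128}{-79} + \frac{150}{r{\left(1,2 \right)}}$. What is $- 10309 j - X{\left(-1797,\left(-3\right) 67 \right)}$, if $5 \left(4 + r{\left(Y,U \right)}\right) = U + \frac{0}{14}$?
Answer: $\frac{97874240}{237} \approx 4.1297 \cdot 10^{5}$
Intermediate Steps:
$r{\left(Y,U \right)} = -4 + \frac{U}{5}$ ($r{\left(Y,U \right)} = -4 + \frac{U + \frac{0}{14}}{5} = -4 + \frac{U + 0 \cdot \frac{1}{14}}{5} = -4 + \frac{U + 0}{5} = -4 + \frac{U}{5}$)
$j = - \frac{9491}{237}$ ($j = - \frac{128}{-79} + \frac{150}{-4 + \frac{1}{5} \cdot 2} = \left(-128\right) \left(- \frac{1}{79}\right) + \frac{150}{-4 + \frac{2}{5}} = \frac{128}{79} + \frac{150}{- \frac{18}{5}} = \frac{128}{79} + 150 \left(- \frac{5}{18}\right) = \frac{128}{79} - \frac{125}{3} = - \frac{9491}{237} \approx -40.046$)
$X{\left(V,u \right)} = 68 + u$ ($X{\left(V,u \right)} = u + 2 \cdot 34 = u + 68 = 68 + u$)
$- 10309 j - X{\left(-1797,\left(-3\right) 67 \right)} = \left(-10309\right) \left(- \frac{9491}{237}\right) - \left(68 - 201\right) = \frac{97842719}{237} - \left(68 - 201\right) = \frac{97842719}{237} - -133 = \frac{97842719}{237} + 133 = \frac{97874240}{237}$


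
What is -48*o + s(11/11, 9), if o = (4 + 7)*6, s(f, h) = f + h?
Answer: -3158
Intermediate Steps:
o = 66 (o = 11*6 = 66)
-48*o + s(11/11, 9) = -48*66 + (11/11 + 9) = -3168 + (11*(1/11) + 9) = -3168 + (1 + 9) = -3168 + 10 = -3158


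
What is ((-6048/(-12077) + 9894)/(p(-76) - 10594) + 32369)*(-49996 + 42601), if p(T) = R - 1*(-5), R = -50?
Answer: -30754938143465295/128487203 ≈ -2.3936e+8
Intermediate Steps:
p(T) = -45 (p(T) = -50 - 1*(-5) = -50 + 5 = -45)
((-6048/(-12077) + 9894)/(p(-76) - 10594) + 32369)*(-49996 + 42601) = ((-6048/(-12077) + 9894)/(-45 - 10594) + 32369)*(-49996 + 42601) = ((-6048*(-1/12077) + 9894)/(-10639) + 32369)*(-7395) = ((6048/12077 + 9894)*(-1/10639) + 32369)*(-7395) = ((119495886/12077)*(-1/10639) + 32369)*(-7395) = (-119495886/128487203 + 32369)*(-7395) = (4158882778021/128487203)*(-7395) = -30754938143465295/128487203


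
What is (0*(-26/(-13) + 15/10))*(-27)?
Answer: 0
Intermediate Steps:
(0*(-26/(-13) + 15/10))*(-27) = (0*(-26*(-1/13) + 15*(⅒)))*(-27) = (0*(2 + 3/2))*(-27) = (0*(7/2))*(-27) = 0*(-27) = 0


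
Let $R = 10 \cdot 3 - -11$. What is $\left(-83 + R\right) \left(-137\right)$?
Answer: $5754$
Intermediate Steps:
$R = 41$ ($R = 30 + 11 = 41$)
$\left(-83 + R\right) \left(-137\right) = \left(-83 + 41\right) \left(-137\right) = \left(-42\right) \left(-137\right) = 5754$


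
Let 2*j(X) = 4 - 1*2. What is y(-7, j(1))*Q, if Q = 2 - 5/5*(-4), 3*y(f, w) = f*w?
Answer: -14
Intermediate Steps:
j(X) = 1 (j(X) = (4 - 1*2)/2 = (4 - 2)/2 = (½)*2 = 1)
y(f, w) = f*w/3 (y(f, w) = (f*w)/3 = f*w/3)
Q = 6 (Q = 2 - 5*⅕*(-4) = 2 - 1*(-4) = 2 + 4 = 6)
y(-7, j(1))*Q = ((⅓)*(-7)*1)*6 = -7/3*6 = -14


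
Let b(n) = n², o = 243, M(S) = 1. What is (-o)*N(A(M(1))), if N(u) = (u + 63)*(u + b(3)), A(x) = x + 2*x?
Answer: -192456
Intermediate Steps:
A(x) = 3*x
N(u) = (9 + u)*(63 + u) (N(u) = (u + 63)*(u + 3²) = (63 + u)*(u + 9) = (63 + u)*(9 + u) = (9 + u)*(63 + u))
(-o)*N(A(M(1))) = (-1*243)*(567 + (3*1)² + 72*(3*1)) = -243*(567 + 3² + 72*3) = -243*(567 + 9 + 216) = -243*792 = -192456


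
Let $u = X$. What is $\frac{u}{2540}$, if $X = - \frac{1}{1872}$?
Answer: $- \frac{1}{4754880} \approx -2.1031 \cdot 10^{-7}$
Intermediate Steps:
$X = - \frac{1}{1872}$ ($X = \left(-1\right) \frac{1}{1872} = - \frac{1}{1872} \approx -0.00053419$)
$u = - \frac{1}{1872} \approx -0.00053419$
$\frac{u}{2540} = - \frac{1}{1872 \cdot 2540} = \left(- \frac{1}{1872}\right) \frac{1}{2540} = - \frac{1}{4754880}$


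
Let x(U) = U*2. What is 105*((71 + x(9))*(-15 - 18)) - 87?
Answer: -308472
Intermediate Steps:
x(U) = 2*U
105*((71 + x(9))*(-15 - 18)) - 87 = 105*((71 + 2*9)*(-15 - 18)) - 87 = 105*((71 + 18)*(-33)) - 87 = 105*(89*(-33)) - 87 = 105*(-2937) - 87 = -308385 - 87 = -308472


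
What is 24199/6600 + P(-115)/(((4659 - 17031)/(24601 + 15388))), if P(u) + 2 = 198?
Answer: -1428621677/2268200 ≈ -629.85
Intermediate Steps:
P(u) = 196 (P(u) = -2 + 198 = 196)
24199/6600 + P(-115)/(((4659 - 17031)/(24601 + 15388))) = 24199/6600 + 196/(((4659 - 17031)/(24601 + 15388))) = 24199*(1/6600) + 196/((-12372/39989)) = 24199/6600 + 196/((-12372*1/39989)) = 24199/6600 + 196/(-12372/39989) = 24199/6600 + 196*(-39989/12372) = 24199/6600 - 1959461/3093 = -1428621677/2268200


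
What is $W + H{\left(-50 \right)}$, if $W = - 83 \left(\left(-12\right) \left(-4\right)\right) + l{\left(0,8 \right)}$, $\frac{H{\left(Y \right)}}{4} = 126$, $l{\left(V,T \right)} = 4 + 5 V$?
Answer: $-3476$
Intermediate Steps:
$H{\left(Y \right)} = 504$ ($H{\left(Y \right)} = 4 \cdot 126 = 504$)
$W = -3980$ ($W = - 83 \left(\left(-12\right) \left(-4\right)\right) + \left(4 + 5 \cdot 0\right) = \left(-83\right) 48 + \left(4 + 0\right) = -3984 + 4 = -3980$)
$W + H{\left(-50 \right)} = -3980 + 504 = -3476$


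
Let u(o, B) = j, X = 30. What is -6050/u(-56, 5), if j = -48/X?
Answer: 15125/4 ≈ 3781.3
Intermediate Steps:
j = -8/5 (j = -48/30 = -48*1/30 = -8/5 ≈ -1.6000)
u(o, B) = -8/5
-6050/u(-56, 5) = -6050/(-8/5) = -6050*(-5/8) = 15125/4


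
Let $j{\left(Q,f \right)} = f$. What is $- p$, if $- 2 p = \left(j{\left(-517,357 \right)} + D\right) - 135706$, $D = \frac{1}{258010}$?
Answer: $- \frac{34921395489}{516020} \approx -67675.0$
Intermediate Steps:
$D = \frac{1}{258010} \approx 3.8758 \cdot 10^{-6}$
$p = \frac{34921395489}{516020}$ ($p = - \frac{\left(357 + \frac{1}{258010}\right) - 135706}{2} = - \frac{\frac{92109571}{258010} - 135706}{2} = \left(- \frac{1}{2}\right) \left(- \frac{34921395489}{258010}\right) = \frac{34921395489}{516020} \approx 67675.0$)
$- p = \left(-1\right) \frac{34921395489}{516020} = - \frac{34921395489}{516020}$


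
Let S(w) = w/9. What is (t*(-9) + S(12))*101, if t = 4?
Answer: -10504/3 ≈ -3501.3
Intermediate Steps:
S(w) = w/9 (S(w) = w*(⅑) = w/9)
(t*(-9) + S(12))*101 = (4*(-9) + (⅑)*12)*101 = (-36 + 4/3)*101 = -104/3*101 = -10504/3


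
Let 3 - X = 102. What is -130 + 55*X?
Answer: -5575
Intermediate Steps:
X = -99 (X = 3 - 1*102 = 3 - 102 = -99)
-130 + 55*X = -130 + 55*(-99) = -130 - 5445 = -5575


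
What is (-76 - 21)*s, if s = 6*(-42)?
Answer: 24444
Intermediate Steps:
s = -252
(-76 - 21)*s = (-76 - 21)*(-252) = -97*(-252) = 24444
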